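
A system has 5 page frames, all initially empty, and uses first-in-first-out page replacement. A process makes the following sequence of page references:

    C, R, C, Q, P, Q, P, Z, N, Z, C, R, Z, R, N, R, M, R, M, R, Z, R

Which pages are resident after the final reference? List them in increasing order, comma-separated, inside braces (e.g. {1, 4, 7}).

{C, M, N, R, Z}

C: fault, frames {C}
R: fault, frames {C,R}
C: hit
Q: fault, frames {C,R,Q}
P: fault, frames {C,R,Q,P}
Q: hit
P: hit
Z: fault, frames {C,R,Q,P,Z}
N: fault, evict C, frames {R,Q,P,Z,N}
Z: hit
C: fault, evict R, frames {Q,P,Z,N,C}
R: fault, evict Q, frames {P,Z,N,C,R}
Z: hit
R: hit
N: hit
R: hit
M: fault, evict P, frames {Z,N,C,R,M}
R: hit
M: hit
R: hit
Z: hit
R: hit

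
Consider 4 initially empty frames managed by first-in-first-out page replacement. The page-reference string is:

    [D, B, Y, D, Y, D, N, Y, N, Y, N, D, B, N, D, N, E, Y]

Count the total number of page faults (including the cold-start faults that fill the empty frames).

5

D: miss, frames (D)
B: miss, frames (D B)
Y: miss, frames (D B Y)
D: hit
Y: hit
D: hit
N: miss, frames (D B Y N)
Y: hit
N: hit
Y: hit
N: hit
D: hit
B: hit
N: hit
D: hit
N: hit
E: miss, evict D, frames (B Y N E)
Y: hit
Page faults: 5.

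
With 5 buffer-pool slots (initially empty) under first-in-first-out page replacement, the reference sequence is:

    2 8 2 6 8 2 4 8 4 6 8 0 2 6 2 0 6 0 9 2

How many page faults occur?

7

2 → miss, frames (2)
8 → miss, frames (2 8)
2 → hit
6 → miss, frames (2 8 6)
8 → hit
2 → hit
4 → miss, frames (2 8 6 4)
8 → hit
4 → hit
6 → hit
8 → hit
0 → miss, frames (2 8 6 4 0)
2 → hit
6 → hit
2 → hit
0 → hit
6 → hit
0 → hit
9 → miss, evict 2, frames (8 6 4 0 9)
2 → miss, evict 8, frames (6 4 0 9 2)
Page faults: 7.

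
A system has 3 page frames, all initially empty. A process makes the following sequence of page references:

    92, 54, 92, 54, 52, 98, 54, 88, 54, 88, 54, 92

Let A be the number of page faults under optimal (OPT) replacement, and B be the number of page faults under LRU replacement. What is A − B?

-1

Under OPT: F F . . F F . F . . . . → 5 faults.
Under LRU: F F . . F F . F . . . F → 6 faults.
A − B = 5 − 6 = -1.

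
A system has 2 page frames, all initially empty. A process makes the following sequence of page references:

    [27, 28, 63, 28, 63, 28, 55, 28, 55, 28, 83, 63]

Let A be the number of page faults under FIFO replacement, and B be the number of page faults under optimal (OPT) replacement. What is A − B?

1

Under FIFO: F F F . . . F F . . F F → 7 faults.
Under OPT: F F F . . . F . . . F F → 6 faults.
A − B = 7 − 6 = 1.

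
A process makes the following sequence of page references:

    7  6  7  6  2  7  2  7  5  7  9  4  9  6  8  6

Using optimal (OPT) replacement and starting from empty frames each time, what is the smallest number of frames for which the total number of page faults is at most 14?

2

f=1: 16 faults
f=2: 8 faults
f=3: 7 faults
f=4: 7 faults
f=5: 7 faults
f=6: 7 faults
f=7: 7 faults
Smallest f with faults ≤ 14 is 2.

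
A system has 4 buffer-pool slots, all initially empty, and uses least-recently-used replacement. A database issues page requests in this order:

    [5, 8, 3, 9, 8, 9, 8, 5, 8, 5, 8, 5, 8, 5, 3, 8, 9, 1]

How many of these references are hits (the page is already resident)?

13

5 -> fault, frames [5]
8 -> fault, frames [5, 8]
3 -> fault, frames [5, 8, 3]
9 -> fault, frames [5, 8, 3, 9]
8 -> hit
9 -> hit
8 -> hit
5 -> hit
8 -> hit
5 -> hit
8 -> hit
5 -> hit
8 -> hit
5 -> hit
3 -> hit
8 -> hit
9 -> hit
1 -> fault, evict 5, frames [3, 8, 9, 1]
Hits: 13.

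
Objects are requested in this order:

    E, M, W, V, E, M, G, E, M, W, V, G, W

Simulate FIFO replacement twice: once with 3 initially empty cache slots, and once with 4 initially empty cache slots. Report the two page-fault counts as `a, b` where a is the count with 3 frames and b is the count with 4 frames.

3 frames: F F F F F F F . . F F . . → 9 faults.
4 frames: F F F F . . F F F F F F . → 10 faults.
10 > 9: adding a frame increased faults — Belady's anomaly.

9, 10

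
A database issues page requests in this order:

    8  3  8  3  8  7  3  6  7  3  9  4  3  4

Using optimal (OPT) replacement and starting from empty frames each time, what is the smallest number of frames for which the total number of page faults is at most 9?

f=1: 14 faults
f=2: 7 faults
f=3: 6 faults
f=4: 6 faults
f=5: 6 faults
f=6: 6 faults
Smallest f with faults ≤ 9 is 2.

2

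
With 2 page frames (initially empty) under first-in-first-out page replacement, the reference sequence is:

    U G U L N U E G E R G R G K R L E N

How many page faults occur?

12

U → miss, frames {U}
G → miss, frames {U,G}
U → hit
L → miss, evict U, frames {G,L}
N → miss, evict G, frames {L,N}
U → miss, evict L, frames {N,U}
E → miss, evict N, frames {U,E}
G → miss, evict U, frames {E,G}
E → hit
R → miss, evict E, frames {G,R}
G → hit
R → hit
G → hit
K → miss, evict G, frames {R,K}
R → hit
L → miss, evict R, frames {K,L}
E → miss, evict K, frames {L,E}
N → miss, evict L, frames {E,N}
Page faults: 12.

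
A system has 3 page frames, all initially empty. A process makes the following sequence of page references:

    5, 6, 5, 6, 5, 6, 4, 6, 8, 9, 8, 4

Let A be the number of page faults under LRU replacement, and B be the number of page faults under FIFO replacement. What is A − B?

1

Under LRU: F F . . . . F . F F . F → 6 faults.
Under FIFO: F F . . . . F . F F . . → 5 faults.
A − B = 6 − 5 = 1.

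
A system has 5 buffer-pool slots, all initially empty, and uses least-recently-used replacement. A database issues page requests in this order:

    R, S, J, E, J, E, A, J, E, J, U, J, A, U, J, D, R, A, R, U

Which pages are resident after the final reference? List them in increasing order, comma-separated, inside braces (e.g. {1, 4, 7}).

R -> fault, frames {R}
S -> fault, frames {R,S}
J -> fault, frames {R,S,J}
E -> fault, frames {R,S,J,E}
J -> hit
E -> hit
A -> fault, frames {R,S,J,E,A}
J -> hit
E -> hit
J -> hit
U -> fault, evict R, frames {S,A,E,J,U}
J -> hit
A -> hit
U -> hit
J -> hit
D -> fault, evict S, frames {E,A,U,J,D}
R -> fault, evict E, frames {A,U,J,D,R}
A -> hit
R -> hit
U -> hit

{A, D, J, R, U}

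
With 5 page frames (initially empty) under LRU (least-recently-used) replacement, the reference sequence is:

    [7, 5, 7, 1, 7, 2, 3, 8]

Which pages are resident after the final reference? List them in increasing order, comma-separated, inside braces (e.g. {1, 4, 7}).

7 → miss, frames [7]
5 → miss, frames [7, 5]
7 → hit
1 → miss, frames [5, 7, 1]
7 → hit
2 → miss, frames [5, 1, 7, 2]
3 → miss, frames [5, 1, 7, 2, 3]
8 → miss, evict 5, frames [1, 7, 2, 3, 8]

{1, 2, 3, 7, 8}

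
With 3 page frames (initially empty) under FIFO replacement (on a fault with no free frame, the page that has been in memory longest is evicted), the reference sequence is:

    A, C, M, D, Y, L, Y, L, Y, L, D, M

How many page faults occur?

A → miss, frames (A)
C → miss, frames (A C)
M → miss, frames (A C M)
D → miss, evict A, frames (C M D)
Y → miss, evict C, frames (M D Y)
L → miss, evict M, frames (D Y L)
Y → hit
L → hit
Y → hit
L → hit
D → hit
M → miss, evict D, frames (Y L M)
Page faults: 7.

7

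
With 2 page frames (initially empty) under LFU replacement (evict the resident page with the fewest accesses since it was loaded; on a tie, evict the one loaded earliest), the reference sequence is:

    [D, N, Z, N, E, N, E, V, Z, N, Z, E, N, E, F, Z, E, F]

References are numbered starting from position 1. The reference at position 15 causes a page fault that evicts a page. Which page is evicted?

E

pos 1: D: miss, frames (D)
pos 2: N: miss, frames (D N)
pos 3: Z: miss, evict D, frames (N Z)
pos 4: N: hit
pos 5: E: miss, evict Z, frames (N E)
pos 6: N: hit
pos 7: E: hit
pos 8: V: miss, evict E, frames (N V)
pos 9: Z: miss, evict V, frames (N Z)
pos 10: N: hit
pos 11: Z: hit
pos 12: E: miss, evict Z, frames (N E)
pos 13: N: hit
pos 14: E: hit
pos 15: F: miss, evict E, frames (N F)
At position 15, page E is evicted.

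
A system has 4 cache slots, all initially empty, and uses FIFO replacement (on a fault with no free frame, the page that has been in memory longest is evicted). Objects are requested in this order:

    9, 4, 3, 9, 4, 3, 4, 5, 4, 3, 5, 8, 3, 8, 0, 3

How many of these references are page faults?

6

9 → fault, frames {9}
4 → fault, frames {9,4}
3 → fault, frames {9,4,3}
9 → hit
4 → hit
3 → hit
4 → hit
5 → fault, frames {9,4,3,5}
4 → hit
3 → hit
5 → hit
8 → fault, evict 9, frames {4,3,5,8}
3 → hit
8 → hit
0 → fault, evict 4, frames {3,5,8,0}
3 → hit
Page faults: 6.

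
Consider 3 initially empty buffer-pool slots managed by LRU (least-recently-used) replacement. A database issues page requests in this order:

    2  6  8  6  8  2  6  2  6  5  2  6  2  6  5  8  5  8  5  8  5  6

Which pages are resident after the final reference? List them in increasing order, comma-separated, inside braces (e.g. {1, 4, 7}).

2 → fault, frames {2}
6 → fault, frames {2,6}
8 → fault, frames {2,6,8}
6 → hit
8 → hit
2 → hit
6 → hit
2 → hit
6 → hit
5 → fault, evict 8, frames {2,6,5}
2 → hit
6 → hit
2 → hit
6 → hit
5 → hit
8 → fault, evict 2, frames {6,5,8}
5 → hit
8 → hit
5 → hit
8 → hit
5 → hit
6 → hit

{5, 6, 8}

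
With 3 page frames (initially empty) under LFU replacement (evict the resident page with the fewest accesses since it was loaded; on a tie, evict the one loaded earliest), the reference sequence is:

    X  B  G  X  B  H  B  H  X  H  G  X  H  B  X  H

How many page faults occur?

X -> miss, frames [X]
B -> miss, frames [X, B]
G -> miss, frames [X, B, G]
X -> hit
B -> hit
H -> miss, evict G, frames [X, B, H]
B -> hit
H -> hit
X -> hit
H -> hit
G -> miss, evict X, frames [B, H, G]
X -> miss, evict G, frames [B, H, X]
H -> hit
B -> hit
X -> hit
H -> hit
Page faults: 6.

6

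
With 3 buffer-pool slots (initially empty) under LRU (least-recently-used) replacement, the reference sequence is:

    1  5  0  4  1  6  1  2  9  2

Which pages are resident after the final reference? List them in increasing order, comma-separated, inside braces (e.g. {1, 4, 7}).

1 → miss, frames (1)
5 → miss, frames (1 5)
0 → miss, frames (1 5 0)
4 → miss, evict 1, frames (5 0 4)
1 → miss, evict 5, frames (0 4 1)
6 → miss, evict 0, frames (4 1 6)
1 → hit
2 → miss, evict 4, frames (6 1 2)
9 → miss, evict 6, frames (1 2 9)
2 → hit

{1, 2, 9}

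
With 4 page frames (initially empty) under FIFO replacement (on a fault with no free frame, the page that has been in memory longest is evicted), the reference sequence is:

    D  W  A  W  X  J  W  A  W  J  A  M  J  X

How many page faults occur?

D -> miss, frames {D}
W -> miss, frames {D,W}
A -> miss, frames {D,W,A}
W -> hit
X -> miss, frames {D,W,A,X}
J -> miss, evict D, frames {W,A,X,J}
W -> hit
A -> hit
W -> hit
J -> hit
A -> hit
M -> miss, evict W, frames {A,X,J,M}
J -> hit
X -> hit
Page faults: 6.

6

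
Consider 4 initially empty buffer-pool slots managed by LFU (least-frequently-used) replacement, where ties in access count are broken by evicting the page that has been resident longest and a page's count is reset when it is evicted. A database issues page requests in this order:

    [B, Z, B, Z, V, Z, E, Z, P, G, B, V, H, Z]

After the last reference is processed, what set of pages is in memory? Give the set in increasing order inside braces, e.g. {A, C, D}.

{B, H, V, Z}

B: miss, frames {B}
Z: miss, frames {B,Z}
B: hit
Z: hit
V: miss, frames {B,Z,V}
Z: hit
E: miss, frames {B,Z,V,E}
Z: hit
P: miss, evict V, frames {B,Z,E,P}
G: miss, evict E, frames {B,Z,P,G}
B: hit
V: miss, evict P, frames {B,Z,G,V}
H: miss, evict G, frames {B,Z,V,H}
Z: hit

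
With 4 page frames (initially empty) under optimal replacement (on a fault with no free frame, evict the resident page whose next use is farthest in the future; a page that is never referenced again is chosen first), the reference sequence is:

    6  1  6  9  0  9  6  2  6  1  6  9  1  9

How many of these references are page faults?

6 → fault, frames (6)
1 → fault, frames (6 1)
6 → hit
9 → fault, frames (6 1 9)
0 → fault, frames (6 1 9 0)
9 → hit
6 → hit
2 → fault, evict 0, frames (6 1 9 2)
6 → hit
1 → hit
6 → hit
9 → hit
1 → hit
9 → hit
Page faults: 5.

5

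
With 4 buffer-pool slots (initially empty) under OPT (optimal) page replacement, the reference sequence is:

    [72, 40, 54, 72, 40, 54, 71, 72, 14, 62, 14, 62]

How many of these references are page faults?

6

72 → miss, frames {72}
40 → miss, frames {72,40}
54 → miss, frames {72,40,54}
72 → hit
40 → hit
54 → hit
71 → miss, frames {72,40,54,71}
72 → hit
14 → miss, evict 71, frames {72,40,54,14}
62 → miss, evict 54, frames {72,40,14,62}
14 → hit
62 → hit
Page faults: 6.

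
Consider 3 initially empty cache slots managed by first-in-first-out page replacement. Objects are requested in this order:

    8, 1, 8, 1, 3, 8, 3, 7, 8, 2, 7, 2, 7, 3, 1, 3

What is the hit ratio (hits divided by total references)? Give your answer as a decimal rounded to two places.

0.50

8 → fault, frames {8}
1 → fault, frames {8,1}
8 → hit
1 → hit
3 → fault, frames {8,1,3}
8 → hit
3 → hit
7 → fault, evict 8, frames {1,3,7}
8 → fault, evict 1, frames {3,7,8}
2 → fault, evict 3, frames {7,8,2}
7 → hit
2 → hit
7 → hit
3 → fault, evict 7, frames {8,2,3}
1 → fault, evict 8, frames {2,3,1}
3 → hit
Hits: 8 of 16 references → 8/16 = 0.5000.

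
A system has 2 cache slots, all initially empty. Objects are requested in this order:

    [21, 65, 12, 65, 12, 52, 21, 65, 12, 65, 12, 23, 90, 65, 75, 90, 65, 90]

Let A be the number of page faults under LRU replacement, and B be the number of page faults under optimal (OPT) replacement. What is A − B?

Under LRU: F F F . . F F F F . . F F F F F F . → 13 faults.
Under OPT: F F F . . F F . F . . F F . F . F . → 10 faults.
A − B = 13 − 10 = 3.

3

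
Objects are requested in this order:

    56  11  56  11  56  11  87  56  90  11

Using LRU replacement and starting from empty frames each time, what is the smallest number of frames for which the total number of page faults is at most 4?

4

f=1: 10 faults
f=2: 6 faults
f=3: 5 faults
f=4: 4 faults
Smallest f with faults ≤ 4 is 4.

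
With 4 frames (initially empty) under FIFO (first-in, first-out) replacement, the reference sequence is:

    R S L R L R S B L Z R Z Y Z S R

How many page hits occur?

8

R: miss, frames {R}
S: miss, frames {R,S}
L: miss, frames {R,S,L}
R: hit
L: hit
R: hit
S: hit
B: miss, frames {R,S,L,B}
L: hit
Z: miss, evict R, frames {S,L,B,Z}
R: miss, evict S, frames {L,B,Z,R}
Z: hit
Y: miss, evict L, frames {B,Z,R,Y}
Z: hit
S: miss, evict B, frames {Z,R,Y,S}
R: hit
Hits: 8.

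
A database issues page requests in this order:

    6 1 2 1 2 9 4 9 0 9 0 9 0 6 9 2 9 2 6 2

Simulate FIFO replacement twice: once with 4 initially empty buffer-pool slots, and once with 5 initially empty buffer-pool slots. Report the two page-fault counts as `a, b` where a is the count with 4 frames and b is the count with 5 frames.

4 frames: F F F . . F F . F . . . . F . F F . . . → 9 faults.
5 frames: F F F . . F F . F . . . . F . . . . . . → 7 faults.
7 < 9: adding a frame reduced faults, as is typical.

9, 7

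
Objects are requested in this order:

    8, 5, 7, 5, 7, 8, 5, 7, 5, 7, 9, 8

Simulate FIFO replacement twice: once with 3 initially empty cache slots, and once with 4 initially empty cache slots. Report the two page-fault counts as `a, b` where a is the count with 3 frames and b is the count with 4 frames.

3 frames: F F F . . . . . . . F F → 5 faults.
4 frames: F F F . . . . . . . F . → 4 faults.
4 < 5: adding a frame reduced faults, as is typical.

5, 4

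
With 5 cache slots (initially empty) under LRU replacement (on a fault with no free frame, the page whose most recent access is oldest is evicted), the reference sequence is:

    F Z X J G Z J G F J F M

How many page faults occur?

6

F: miss, frames {F}
Z: miss, frames {F,Z}
X: miss, frames {F,Z,X}
J: miss, frames {F,Z,X,J}
G: miss, frames {F,Z,X,J,G}
Z: hit
J: hit
G: hit
F: hit
J: hit
F: hit
M: miss, evict X, frames {Z,G,J,F,M}
Page faults: 6.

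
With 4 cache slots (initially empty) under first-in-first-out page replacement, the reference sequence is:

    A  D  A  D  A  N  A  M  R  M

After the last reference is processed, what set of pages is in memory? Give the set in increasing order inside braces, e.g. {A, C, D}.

A -> miss, frames {A}
D -> miss, frames {A,D}
A -> hit
D -> hit
A -> hit
N -> miss, frames {A,D,N}
A -> hit
M -> miss, frames {A,D,N,M}
R -> miss, evict A, frames {D,N,M,R}
M -> hit

{D, M, N, R}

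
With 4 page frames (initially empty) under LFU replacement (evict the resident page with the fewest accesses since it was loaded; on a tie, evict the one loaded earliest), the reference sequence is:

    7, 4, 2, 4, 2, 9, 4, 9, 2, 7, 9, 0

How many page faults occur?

7 -> fault, frames {7}
4 -> fault, frames {7,4}
2 -> fault, frames {7,4,2}
4 -> hit
2 -> hit
9 -> fault, frames {7,4,2,9}
4 -> hit
9 -> hit
2 -> hit
7 -> hit
9 -> hit
0 -> fault, evict 7, frames {4,2,9,0}
Page faults: 5.

5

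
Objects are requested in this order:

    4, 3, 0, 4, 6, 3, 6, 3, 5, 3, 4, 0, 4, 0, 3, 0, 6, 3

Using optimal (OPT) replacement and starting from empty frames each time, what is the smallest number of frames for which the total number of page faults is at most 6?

f=1: 18 faults
f=2: 10 faults
f=3: 7 faults
f=4: 6 faults
f=5: 5 faults
Smallest f with faults ≤ 6 is 4.

4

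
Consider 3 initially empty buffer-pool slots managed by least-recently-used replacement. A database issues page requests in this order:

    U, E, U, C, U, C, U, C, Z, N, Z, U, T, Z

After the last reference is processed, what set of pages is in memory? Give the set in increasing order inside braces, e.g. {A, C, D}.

{T, U, Z}

U → fault, frames [U]
E → fault, frames [U, E]
U → hit
C → fault, frames [E, U, C]
U → hit
C → hit
U → hit
C → hit
Z → fault, evict E, frames [U, C, Z]
N → fault, evict U, frames [C, Z, N]
Z → hit
U → fault, evict C, frames [N, Z, U]
T → fault, evict N, frames [Z, U, T]
Z → hit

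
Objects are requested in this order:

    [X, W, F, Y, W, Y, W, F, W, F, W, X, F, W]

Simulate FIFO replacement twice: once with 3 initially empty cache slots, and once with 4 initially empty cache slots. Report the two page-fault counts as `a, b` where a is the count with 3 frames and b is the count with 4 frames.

3 frames: F F F F . . . . . . . F . F → 6 faults.
4 frames: F F F F . . . . . . . . . . → 4 faults.
4 < 6: adding a frame reduced faults, as is typical.

6, 4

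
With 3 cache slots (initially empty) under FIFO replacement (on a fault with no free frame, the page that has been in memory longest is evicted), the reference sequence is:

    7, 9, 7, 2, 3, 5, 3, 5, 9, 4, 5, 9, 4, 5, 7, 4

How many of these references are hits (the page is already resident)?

7: fault, frames [7]
9: fault, frames [7, 9]
7: hit
2: fault, frames [7, 9, 2]
3: fault, evict 7, frames [9, 2, 3]
5: fault, evict 9, frames [2, 3, 5]
3: hit
5: hit
9: fault, evict 2, frames [3, 5, 9]
4: fault, evict 3, frames [5, 9, 4]
5: hit
9: hit
4: hit
5: hit
7: fault, evict 5, frames [9, 4, 7]
4: hit
Hits: 8.

8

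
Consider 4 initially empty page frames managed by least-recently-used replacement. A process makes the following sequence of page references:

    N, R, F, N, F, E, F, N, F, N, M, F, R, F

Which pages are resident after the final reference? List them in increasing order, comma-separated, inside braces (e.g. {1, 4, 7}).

N → fault, frames {N}
R → fault, frames {N,R}
F → fault, frames {N,R,F}
N → hit
F → hit
E → fault, frames {R,N,F,E}
F → hit
N → hit
F → hit
N → hit
M → fault, evict R, frames {E,F,N,M}
F → hit
R → fault, evict E, frames {N,M,F,R}
F → hit

{F, M, N, R}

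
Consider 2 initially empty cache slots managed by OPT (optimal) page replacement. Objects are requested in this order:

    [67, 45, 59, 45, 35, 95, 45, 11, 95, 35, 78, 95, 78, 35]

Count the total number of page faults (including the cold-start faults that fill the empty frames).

67: fault, frames {67}
45: fault, frames {67,45}
59: fault, evict 67, frames {45,59}
45: hit
35: fault, evict 59, frames {45,35}
95: fault, evict 35, frames {45,95}
45: hit
11: fault, evict 45, frames {95,11}
95: hit
35: fault, evict 11, frames {95,35}
78: fault, evict 35, frames {95,78}
95: hit
78: hit
35: fault, evict 78, frames {95,35}
Page faults: 9.

9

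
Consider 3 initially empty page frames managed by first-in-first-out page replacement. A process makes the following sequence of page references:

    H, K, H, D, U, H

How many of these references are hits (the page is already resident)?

1

H: miss, frames (H)
K: miss, frames (H K)
H: hit
D: miss, frames (H K D)
U: miss, evict H, frames (K D U)
H: miss, evict K, frames (D U H)
Hits: 1.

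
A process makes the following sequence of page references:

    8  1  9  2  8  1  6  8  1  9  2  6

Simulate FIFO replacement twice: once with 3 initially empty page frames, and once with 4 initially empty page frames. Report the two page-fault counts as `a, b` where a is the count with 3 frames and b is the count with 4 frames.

3 frames: F F F F F F F . . F F . → 9 faults.
4 frames: F F F F . . F F F F F F → 10 faults.
10 > 9: adding a frame increased faults — Belady's anomaly.

9, 10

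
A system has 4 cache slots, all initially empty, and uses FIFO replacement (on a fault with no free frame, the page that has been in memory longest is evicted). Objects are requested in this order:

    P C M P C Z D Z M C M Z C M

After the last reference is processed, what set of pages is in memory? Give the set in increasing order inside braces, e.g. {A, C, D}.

{C, D, M, Z}

P -> miss, frames (P)
C -> miss, frames (P C)
M -> miss, frames (P C M)
P -> hit
C -> hit
Z -> miss, frames (P C M Z)
D -> miss, evict P, frames (C M Z D)
Z -> hit
M -> hit
C -> hit
M -> hit
Z -> hit
C -> hit
M -> hit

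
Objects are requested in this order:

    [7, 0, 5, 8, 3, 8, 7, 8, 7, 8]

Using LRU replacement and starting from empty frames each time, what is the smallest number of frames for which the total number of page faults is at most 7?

2

f=1: 10 faults
f=2: 6 faults
f=3: 6 faults
f=4: 6 faults
f=5: 5 faults
Smallest f with faults ≤ 7 is 2.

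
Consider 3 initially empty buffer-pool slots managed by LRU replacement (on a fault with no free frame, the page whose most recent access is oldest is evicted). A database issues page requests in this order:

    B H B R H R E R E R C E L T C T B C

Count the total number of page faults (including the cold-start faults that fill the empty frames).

9

B → fault, frames [B]
H → fault, frames [B, H]
B → hit
R → fault, frames [H, B, R]
H → hit
R → hit
E → fault, evict B, frames [H, R, E]
R → hit
E → hit
R → hit
C → fault, evict H, frames [E, R, C]
E → hit
L → fault, evict R, frames [C, E, L]
T → fault, evict C, frames [E, L, T]
C → fault, evict E, frames [L, T, C]
T → hit
B → fault, evict L, frames [C, T, B]
C → hit
Page faults: 9.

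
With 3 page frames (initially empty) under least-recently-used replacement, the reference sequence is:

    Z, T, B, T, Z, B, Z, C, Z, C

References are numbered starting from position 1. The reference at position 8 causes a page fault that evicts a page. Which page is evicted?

T

pos 1: Z → miss, frames (Z)
pos 2: T → miss, frames (Z T)
pos 3: B → miss, frames (Z T B)
pos 4: T → hit
pos 5: Z → hit
pos 6: B → hit
pos 7: Z → hit
pos 8: C → miss, evict T, frames (B Z C)
At position 8, page T is evicted.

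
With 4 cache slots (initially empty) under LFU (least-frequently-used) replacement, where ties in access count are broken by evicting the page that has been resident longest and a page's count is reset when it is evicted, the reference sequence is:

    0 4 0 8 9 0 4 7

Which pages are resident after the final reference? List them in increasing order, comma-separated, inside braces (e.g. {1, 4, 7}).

{0, 4, 7, 9}

0: fault, frames [0]
4: fault, frames [0, 4]
0: hit
8: fault, frames [0, 4, 8]
9: fault, frames [0, 4, 8, 9]
0: hit
4: hit
7: fault, evict 8, frames [0, 4, 9, 7]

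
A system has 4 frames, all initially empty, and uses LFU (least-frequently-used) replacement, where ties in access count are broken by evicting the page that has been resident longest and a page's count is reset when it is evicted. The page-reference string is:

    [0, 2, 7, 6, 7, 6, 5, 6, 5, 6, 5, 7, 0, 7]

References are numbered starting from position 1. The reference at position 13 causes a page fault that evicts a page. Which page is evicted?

pos 1: 0 -> fault, frames {0}
pos 2: 2 -> fault, frames {0,2}
pos 3: 7 -> fault, frames {0,2,7}
pos 4: 6 -> fault, frames {0,2,7,6}
pos 5: 7 -> hit
pos 6: 6 -> hit
pos 7: 5 -> fault, evict 0, frames {2,7,6,5}
pos 8: 6 -> hit
pos 9: 5 -> hit
pos 10: 6 -> hit
pos 11: 5 -> hit
pos 12: 7 -> hit
pos 13: 0 -> fault, evict 2, frames {7,6,5,0}
At position 13, page 2 is evicted.

2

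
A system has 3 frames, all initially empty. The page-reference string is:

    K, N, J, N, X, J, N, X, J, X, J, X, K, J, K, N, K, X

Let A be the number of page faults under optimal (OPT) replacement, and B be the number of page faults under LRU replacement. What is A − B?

-1

Under OPT: F F F . F . . . . . . . F . . . . F → 6 faults.
Under LRU: F F F . F . . . . . . . F . . F . F → 7 faults.
A − B = 6 − 7 = -1.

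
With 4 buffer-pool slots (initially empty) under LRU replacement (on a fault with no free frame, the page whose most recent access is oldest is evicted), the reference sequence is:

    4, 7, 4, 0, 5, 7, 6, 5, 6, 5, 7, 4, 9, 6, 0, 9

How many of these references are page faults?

9

4 -> fault, frames (4)
7 -> fault, frames (4 7)
4 -> hit
0 -> fault, frames (7 4 0)
5 -> fault, frames (7 4 0 5)
7 -> hit
6 -> fault, evict 4, frames (0 5 7 6)
5 -> hit
6 -> hit
5 -> hit
7 -> hit
4 -> fault, evict 0, frames (6 5 7 4)
9 -> fault, evict 6, frames (5 7 4 9)
6 -> fault, evict 5, frames (7 4 9 6)
0 -> fault, evict 7, frames (4 9 6 0)
9 -> hit
Page faults: 9.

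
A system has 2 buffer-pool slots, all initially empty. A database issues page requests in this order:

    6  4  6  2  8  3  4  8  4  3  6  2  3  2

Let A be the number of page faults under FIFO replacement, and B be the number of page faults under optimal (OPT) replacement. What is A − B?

2

Under FIFO: F F . F F F F F . F F F F . → 11 faults.
Under OPT: F F . F F F . F . F F F . . → 9 faults.
A − B = 11 − 9 = 2.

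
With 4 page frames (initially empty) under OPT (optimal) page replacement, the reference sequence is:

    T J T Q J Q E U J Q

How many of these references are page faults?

5

T -> miss, frames [T]
J -> miss, frames [T, J]
T -> hit
Q -> miss, frames [T, J, Q]
J -> hit
Q -> hit
E -> miss, frames [T, J, Q, E]
U -> miss, evict E, frames [T, J, Q, U]
J -> hit
Q -> hit
Page faults: 5.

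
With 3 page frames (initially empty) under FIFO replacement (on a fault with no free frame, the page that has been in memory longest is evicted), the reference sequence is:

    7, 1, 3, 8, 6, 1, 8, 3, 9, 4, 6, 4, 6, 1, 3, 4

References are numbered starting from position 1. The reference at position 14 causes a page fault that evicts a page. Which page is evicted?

9

pos 1: 7 → miss, frames (7)
pos 2: 1 → miss, frames (7 1)
pos 3: 3 → miss, frames (7 1 3)
pos 4: 8 → miss, evict 7, frames (1 3 8)
pos 5: 6 → miss, evict 1, frames (3 8 6)
pos 6: 1 → miss, evict 3, frames (8 6 1)
pos 7: 8 → hit
pos 8: 3 → miss, evict 8, frames (6 1 3)
pos 9: 9 → miss, evict 6, frames (1 3 9)
pos 10: 4 → miss, evict 1, frames (3 9 4)
pos 11: 6 → miss, evict 3, frames (9 4 6)
pos 12: 4 → hit
pos 13: 6 → hit
pos 14: 1 → miss, evict 9, frames (4 6 1)
At position 14, page 9 is evicted.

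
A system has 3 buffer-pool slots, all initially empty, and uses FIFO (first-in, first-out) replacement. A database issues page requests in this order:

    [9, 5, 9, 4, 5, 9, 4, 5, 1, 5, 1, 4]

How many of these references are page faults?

4

9 -> fault, frames (9)
5 -> fault, frames (9 5)
9 -> hit
4 -> fault, frames (9 5 4)
5 -> hit
9 -> hit
4 -> hit
5 -> hit
1 -> fault, evict 9, frames (5 4 1)
5 -> hit
1 -> hit
4 -> hit
Page faults: 4.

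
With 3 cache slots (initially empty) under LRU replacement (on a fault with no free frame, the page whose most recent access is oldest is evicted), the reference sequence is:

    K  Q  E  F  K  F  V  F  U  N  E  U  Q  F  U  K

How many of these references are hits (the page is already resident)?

4

K → miss, frames {K}
Q → miss, frames {K,Q}
E → miss, frames {K,Q,E}
F → miss, evict K, frames {Q,E,F}
K → miss, evict Q, frames {E,F,K}
F → hit
V → miss, evict E, frames {K,F,V}
F → hit
U → miss, evict K, frames {V,F,U}
N → miss, evict V, frames {F,U,N}
E → miss, evict F, frames {U,N,E}
U → hit
Q → miss, evict N, frames {E,U,Q}
F → miss, evict E, frames {U,Q,F}
U → hit
K → miss, evict Q, frames {F,U,K}
Hits: 4.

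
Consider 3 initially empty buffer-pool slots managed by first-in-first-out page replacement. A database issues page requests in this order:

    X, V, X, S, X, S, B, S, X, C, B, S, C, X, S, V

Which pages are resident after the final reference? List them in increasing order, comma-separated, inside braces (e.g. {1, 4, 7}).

X -> fault, frames (X)
V -> fault, frames (X V)
X -> hit
S -> fault, frames (X V S)
X -> hit
S -> hit
B -> fault, evict X, frames (V S B)
S -> hit
X -> fault, evict V, frames (S B X)
C -> fault, evict S, frames (B X C)
B -> hit
S -> fault, evict B, frames (X C S)
C -> hit
X -> hit
S -> hit
V -> fault, evict X, frames (C S V)

{C, S, V}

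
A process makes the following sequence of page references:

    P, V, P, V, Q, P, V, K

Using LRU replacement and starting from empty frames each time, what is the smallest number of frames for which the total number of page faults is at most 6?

f=1: 8 faults
f=2: 6 faults
f=3: 4 faults
f=4: 4 faults
Smallest f with faults ≤ 6 is 2.

2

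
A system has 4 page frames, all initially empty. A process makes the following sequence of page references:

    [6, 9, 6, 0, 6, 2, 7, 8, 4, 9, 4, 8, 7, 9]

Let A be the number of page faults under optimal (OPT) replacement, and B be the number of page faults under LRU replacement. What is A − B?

-1

Under OPT: F F . F . F F F F . . . . . → 7 faults.
Under LRU: F F . F . F F F F F . . . . → 8 faults.
A − B = 7 − 8 = -1.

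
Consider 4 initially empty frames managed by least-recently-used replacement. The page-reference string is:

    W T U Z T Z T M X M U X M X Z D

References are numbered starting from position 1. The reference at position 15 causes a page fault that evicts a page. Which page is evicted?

T

pos 1: W -> miss, frames {W}
pos 2: T -> miss, frames {W,T}
pos 3: U -> miss, frames {W,T,U}
pos 4: Z -> miss, frames {W,T,U,Z}
pos 5: T -> hit
pos 6: Z -> hit
pos 7: T -> hit
pos 8: M -> miss, evict W, frames {U,Z,T,M}
pos 9: X -> miss, evict U, frames {Z,T,M,X}
pos 10: M -> hit
pos 11: U -> miss, evict Z, frames {T,X,M,U}
pos 12: X -> hit
pos 13: M -> hit
pos 14: X -> hit
pos 15: Z -> miss, evict T, frames {U,M,X,Z}
At position 15, page T is evicted.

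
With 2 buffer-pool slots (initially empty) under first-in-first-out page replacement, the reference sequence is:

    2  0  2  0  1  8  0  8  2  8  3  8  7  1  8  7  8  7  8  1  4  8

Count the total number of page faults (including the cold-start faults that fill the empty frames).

2: miss, frames (2)
0: miss, frames (2 0)
2: hit
0: hit
1: miss, evict 2, frames (0 1)
8: miss, evict 0, frames (1 8)
0: miss, evict 1, frames (8 0)
8: hit
2: miss, evict 8, frames (0 2)
8: miss, evict 0, frames (2 8)
3: miss, evict 2, frames (8 3)
8: hit
7: miss, evict 8, frames (3 7)
1: miss, evict 3, frames (7 1)
8: miss, evict 7, frames (1 8)
7: miss, evict 1, frames (8 7)
8: hit
7: hit
8: hit
1: miss, evict 8, frames (7 1)
4: miss, evict 7, frames (1 4)
8: miss, evict 1, frames (4 8)
Page faults: 15.

15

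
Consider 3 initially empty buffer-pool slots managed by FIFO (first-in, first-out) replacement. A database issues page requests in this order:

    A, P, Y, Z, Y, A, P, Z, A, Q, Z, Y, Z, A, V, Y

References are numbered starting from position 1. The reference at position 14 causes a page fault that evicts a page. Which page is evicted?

Q

pos 1: A -> miss, frames [A]
pos 2: P -> miss, frames [A, P]
pos 3: Y -> miss, frames [A, P, Y]
pos 4: Z -> miss, evict A, frames [P, Y, Z]
pos 5: Y -> hit
pos 6: A -> miss, evict P, frames [Y, Z, A]
pos 7: P -> miss, evict Y, frames [Z, A, P]
pos 8: Z -> hit
pos 9: A -> hit
pos 10: Q -> miss, evict Z, frames [A, P, Q]
pos 11: Z -> miss, evict A, frames [P, Q, Z]
pos 12: Y -> miss, evict P, frames [Q, Z, Y]
pos 13: Z -> hit
pos 14: A -> miss, evict Q, frames [Z, Y, A]
At position 14, page Q is evicted.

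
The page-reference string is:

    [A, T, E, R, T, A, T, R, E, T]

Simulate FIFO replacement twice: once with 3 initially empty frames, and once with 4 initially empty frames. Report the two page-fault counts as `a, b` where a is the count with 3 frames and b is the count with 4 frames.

3 frames: F F F F . F F . F . → 7 faults.
4 frames: F F F F . . . . . . → 4 faults.
4 < 7: adding a frame reduced faults, as is typical.

7, 4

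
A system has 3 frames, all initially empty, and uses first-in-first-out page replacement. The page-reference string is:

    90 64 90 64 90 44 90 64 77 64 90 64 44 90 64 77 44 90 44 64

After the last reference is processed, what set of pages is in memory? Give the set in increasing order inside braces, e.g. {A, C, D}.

90: fault, frames [90]
64: fault, frames [90, 64]
90: hit
64: hit
90: hit
44: fault, frames [90, 64, 44]
90: hit
64: hit
77: fault, evict 90, frames [64, 44, 77]
64: hit
90: fault, evict 64, frames [44, 77, 90]
64: fault, evict 44, frames [77, 90, 64]
44: fault, evict 77, frames [90, 64, 44]
90: hit
64: hit
77: fault, evict 90, frames [64, 44, 77]
44: hit
90: fault, evict 64, frames [44, 77, 90]
44: hit
64: fault, evict 44, frames [77, 90, 64]

{64, 77, 90}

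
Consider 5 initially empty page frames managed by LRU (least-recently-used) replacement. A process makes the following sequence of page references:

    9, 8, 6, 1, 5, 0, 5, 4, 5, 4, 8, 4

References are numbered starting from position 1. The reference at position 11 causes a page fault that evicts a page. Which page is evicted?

pos 1: 9 -> miss, frames {9}
pos 2: 8 -> miss, frames {9,8}
pos 3: 6 -> miss, frames {9,8,6}
pos 4: 1 -> miss, frames {9,8,6,1}
pos 5: 5 -> miss, frames {9,8,6,1,5}
pos 6: 0 -> miss, evict 9, frames {8,6,1,5,0}
pos 7: 5 -> hit
pos 8: 4 -> miss, evict 8, frames {6,1,0,5,4}
pos 9: 5 -> hit
pos 10: 4 -> hit
pos 11: 8 -> miss, evict 6, frames {1,0,5,4,8}
At position 11, page 6 is evicted.

6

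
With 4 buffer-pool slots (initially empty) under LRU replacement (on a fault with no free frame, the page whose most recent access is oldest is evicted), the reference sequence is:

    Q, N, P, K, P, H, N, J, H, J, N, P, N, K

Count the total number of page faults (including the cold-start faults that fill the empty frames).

7

Q → miss, frames [Q]
N → miss, frames [Q, N]
P → miss, frames [Q, N, P]
K → miss, frames [Q, N, P, K]
P → hit
H → miss, evict Q, frames [N, K, P, H]
N → hit
J → miss, evict K, frames [P, H, N, J]
H → hit
J → hit
N → hit
P → hit
N → hit
K → miss, evict H, frames [J, P, N, K]
Page faults: 7.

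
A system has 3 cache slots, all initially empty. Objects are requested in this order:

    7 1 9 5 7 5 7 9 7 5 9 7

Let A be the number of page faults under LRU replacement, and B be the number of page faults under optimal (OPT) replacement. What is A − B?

1

Under LRU: F F F F F . . . . . . . → 5 faults.
Under OPT: F F F F . . . . . . . . → 4 faults.
A − B = 5 − 4 = 1.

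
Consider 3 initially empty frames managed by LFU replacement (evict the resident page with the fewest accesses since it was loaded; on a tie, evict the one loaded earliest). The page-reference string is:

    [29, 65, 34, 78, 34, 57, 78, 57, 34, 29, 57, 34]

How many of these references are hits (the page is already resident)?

6

29 -> miss, frames {29}
65 -> miss, frames {29,65}
34 -> miss, frames {29,65,34}
78 -> miss, evict 29, frames {65,34,78}
34 -> hit
57 -> miss, evict 65, frames {34,78,57}
78 -> hit
57 -> hit
34 -> hit
29 -> miss, evict 78, frames {34,57,29}
57 -> hit
34 -> hit
Hits: 6.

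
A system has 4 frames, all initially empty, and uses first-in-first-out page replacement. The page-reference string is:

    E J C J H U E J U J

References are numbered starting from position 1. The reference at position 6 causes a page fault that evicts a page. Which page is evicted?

pos 1: E -> fault, frames (E)
pos 2: J -> fault, frames (E J)
pos 3: C -> fault, frames (E J C)
pos 4: J -> hit
pos 5: H -> fault, frames (E J C H)
pos 6: U -> fault, evict E, frames (J C H U)
At position 6, page E is evicted.

E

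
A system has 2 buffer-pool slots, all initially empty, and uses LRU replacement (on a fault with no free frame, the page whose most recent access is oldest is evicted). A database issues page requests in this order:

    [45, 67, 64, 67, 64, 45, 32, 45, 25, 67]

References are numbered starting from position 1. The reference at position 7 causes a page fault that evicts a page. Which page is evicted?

64

pos 1: 45: miss, frames [45]
pos 2: 67: miss, frames [45, 67]
pos 3: 64: miss, evict 45, frames [67, 64]
pos 4: 67: hit
pos 5: 64: hit
pos 6: 45: miss, evict 67, frames [64, 45]
pos 7: 32: miss, evict 64, frames [45, 32]
At position 7, page 64 is evicted.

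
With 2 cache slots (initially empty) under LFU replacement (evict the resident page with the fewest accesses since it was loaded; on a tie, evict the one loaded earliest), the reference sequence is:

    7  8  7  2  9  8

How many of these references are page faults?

7 → fault, frames (7)
8 → fault, frames (7 8)
7 → hit
2 → fault, evict 8, frames (7 2)
9 → fault, evict 2, frames (7 9)
8 → fault, evict 9, frames (7 8)
Page faults: 5.

5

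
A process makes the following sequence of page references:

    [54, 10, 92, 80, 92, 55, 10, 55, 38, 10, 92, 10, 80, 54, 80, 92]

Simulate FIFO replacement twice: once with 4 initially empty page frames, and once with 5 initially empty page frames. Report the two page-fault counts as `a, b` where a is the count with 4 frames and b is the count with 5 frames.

10, 7

4 frames: F F F F . F . . F F F . F F . . → 10 faults.
5 frames: F F F F . F . . F . . . . F . . → 7 faults.
7 < 10: adding a frame reduced faults, as is typical.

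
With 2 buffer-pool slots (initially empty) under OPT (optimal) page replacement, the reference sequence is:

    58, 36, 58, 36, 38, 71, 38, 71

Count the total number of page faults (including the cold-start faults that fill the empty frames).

58 -> miss, frames (58)
36 -> miss, frames (58 36)
58 -> hit
36 -> hit
38 -> miss, evict 36, frames (58 38)
71 -> miss, evict 58, frames (38 71)
38 -> hit
71 -> hit
Page faults: 4.

4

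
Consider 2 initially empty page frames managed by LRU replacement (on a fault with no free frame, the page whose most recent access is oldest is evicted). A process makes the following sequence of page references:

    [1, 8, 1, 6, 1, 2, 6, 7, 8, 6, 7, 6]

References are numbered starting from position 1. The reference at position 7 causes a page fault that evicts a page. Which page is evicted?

pos 1: 1 -> miss, frames [1]
pos 2: 8 -> miss, frames [1, 8]
pos 3: 1 -> hit
pos 4: 6 -> miss, evict 8, frames [1, 6]
pos 5: 1 -> hit
pos 6: 2 -> miss, evict 6, frames [1, 2]
pos 7: 6 -> miss, evict 1, frames [2, 6]
At position 7, page 1 is evicted.

1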